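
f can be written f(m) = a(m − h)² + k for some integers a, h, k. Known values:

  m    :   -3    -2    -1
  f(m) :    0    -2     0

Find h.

-2

First differences -2, 2; second difference 4 = 2a, so a = 2.
Expanding, the m-coefficient is −2ah = -4h; matching it to the data gives h = -2, and then k = -2.
So f(m) = 2(m + 2)² − 2.
Hence h = -2.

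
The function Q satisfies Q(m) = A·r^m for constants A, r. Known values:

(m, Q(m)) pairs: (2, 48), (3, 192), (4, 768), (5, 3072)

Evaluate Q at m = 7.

49152

Consecutive ratio: 192/48 = 4, and 768/192 = 4, so r = 4.
Then A·4^2 = 48 gives A = 3, and Q(m) = 3·4^m.
Q(7) = 3·4^7 = 49152.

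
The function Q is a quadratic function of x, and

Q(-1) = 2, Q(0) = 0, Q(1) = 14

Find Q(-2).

Write Q(x) = ax² + bx + c; the 3 given values yield a linear system in the 3 coefficients.
Solving, Q(x) = 8x² + 6x.
Then Q(-2) = 20.

20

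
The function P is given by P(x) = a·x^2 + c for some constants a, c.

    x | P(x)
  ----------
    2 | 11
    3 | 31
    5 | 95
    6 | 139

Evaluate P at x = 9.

319

From P(2) = 11 and P(3) = 31: 4a + c = 11 and 9a + c = 31.
Subtracting: 5a = 20, so a = 4; then c = 11 − 4·4 = -5.
So P(x) = 4x² − 5, and P(9) = 319.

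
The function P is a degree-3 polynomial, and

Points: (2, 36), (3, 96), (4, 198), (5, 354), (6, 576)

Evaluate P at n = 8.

First differences: 60, 102, 156, 222. Second differences: 42, 54, 66. Third differences: 12, 12.
Level-3 differences are constant, so P has degree 3.
Fitting a degree-3 polynomial gives P(n) = 2n³ + 3n² + 7n - 6.
Then P(8) = 1266.

1266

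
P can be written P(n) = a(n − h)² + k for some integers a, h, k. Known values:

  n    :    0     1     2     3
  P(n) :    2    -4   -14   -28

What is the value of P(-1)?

4

First differences -6, -10, -14; second difference -4 = 2a, so a = -2.
Expanding, the n-coefficient is −2ah = 4h; matching it to the data gives h = -1, and then k = 4.
So P(n) = -2(n + 1)² + 4.
P(-1) = -2·0² + 4 = 4.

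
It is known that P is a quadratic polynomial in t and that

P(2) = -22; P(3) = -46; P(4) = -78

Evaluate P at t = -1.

Write P(t) = at² + bt + c; the 3 given values yield a linear system in the 3 coefficients.
Solving, P(t) = -4t² - 4t + 2.
Then P(-1) = 2.

2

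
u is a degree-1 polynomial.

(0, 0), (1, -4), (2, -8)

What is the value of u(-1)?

Write u(x) = ax + b; the 3 given values yield a linear system in the 2 coefficients.
Solving, u(x) = -4x.
Then u(-1) = 4.

4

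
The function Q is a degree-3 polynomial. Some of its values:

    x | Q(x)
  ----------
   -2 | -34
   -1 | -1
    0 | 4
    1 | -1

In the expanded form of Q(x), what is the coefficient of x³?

3

Write Q(x) = ax³ + bx² + cx + d; the 4 given values yield a linear system in the 4 coefficients.
Solving, Q(x) = 3x³ - 5x² - 3x + 4.
The coefficient of x³ is 3.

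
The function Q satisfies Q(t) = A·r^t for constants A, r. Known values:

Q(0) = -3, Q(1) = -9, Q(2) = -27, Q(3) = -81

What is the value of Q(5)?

Consecutive ratio: -9/(-3) = 3, and -27/(-9) = 3, so r = 3.
Then A·3^0 = -3 gives A = -3, and Q(t) = -3·3^t.
Q(5) = -3·3^5 = -729.

-729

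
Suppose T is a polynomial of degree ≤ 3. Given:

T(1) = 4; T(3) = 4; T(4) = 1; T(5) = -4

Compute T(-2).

-11

Write T(m) = am³ + bm² + cm + d; the 4 given values yield a linear system in the 4 coefficients.
Solving, the leading coefficient vanishes, and T(m) = -m² + 4m + 1.
Then T(-2) = -11.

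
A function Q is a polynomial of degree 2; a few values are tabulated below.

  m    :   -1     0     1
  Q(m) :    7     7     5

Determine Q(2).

Write Q(m) = am² + bm + c; the 3 given values yield a linear system in the 3 coefficients.
Solving, Q(m) = -m² - m + 7.
Then Q(2) = 1.

1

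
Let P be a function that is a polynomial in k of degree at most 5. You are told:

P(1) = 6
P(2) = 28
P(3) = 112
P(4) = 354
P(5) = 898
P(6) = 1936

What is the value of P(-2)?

Write P(k) = ak^5 + bk^4 + ck³ + dk² + ek + p; the 6 given values yield a linear system in the 6 coefficients.
Solving, the leading coefficient vanishes, and P(k) = 2k^4 - 4k³ + 5k² + 5k - 2.
Then P(-2) = 72.

72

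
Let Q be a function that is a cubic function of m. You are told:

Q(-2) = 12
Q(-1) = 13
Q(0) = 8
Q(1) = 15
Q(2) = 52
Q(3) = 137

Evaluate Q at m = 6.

860

First differences: 1, -5, 7, 37, 85. Second differences: -6, 12, 30, 48. Third differences: 18, 18, 18.
Level-3 differences are constant, so Q has degree 3.
Fitting a degree-3 polynomial gives Q(m) = 3m³ + 6m² - 2m + 8.
Then Q(6) = 860.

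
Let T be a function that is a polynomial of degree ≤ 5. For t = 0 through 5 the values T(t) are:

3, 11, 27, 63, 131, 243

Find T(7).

647

First differences: 8, 16, 36, 68, 112. Second differences: 8, 20, 32, 44. Third differences: 12, 12, 12.
Level-3 differences are constant, so T has degree 3.
Fitting a degree-3 polynomial gives T(t) = 2t³ - 2t² + 8t + 3.
Then T(7) = 647.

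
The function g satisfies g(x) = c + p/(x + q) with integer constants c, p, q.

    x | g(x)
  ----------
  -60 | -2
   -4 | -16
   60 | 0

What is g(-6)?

-11

(g(x) − c)(x + q) = p for each data point; the three points give a linear system in c and q, then p follows.
Solving: c = -1, q = 0, p = 60, so g(x) = -1 + 60/(x + 0).
Then g(-6) = -1 + 60/(-6) = -11.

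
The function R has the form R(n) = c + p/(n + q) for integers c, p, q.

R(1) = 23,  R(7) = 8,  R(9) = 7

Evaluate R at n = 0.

(R(n) − c)(n + q) = p for each data point; the three points give a linear system in c and q, then p follows.
Solving: c = 3, q = 1, p = 40, so R(n) = 3 + 40/(n + 1).
Then R(0) = 3 + 40/1 = 43.

43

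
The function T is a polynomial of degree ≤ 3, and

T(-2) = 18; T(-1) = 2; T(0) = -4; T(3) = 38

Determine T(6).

170

Write T(m) = am³ + bm² + cm + d; the 4 given values yield a linear system in the 4 coefficients.
Solving, the leading coefficient vanishes, and T(m) = 5m² - m - 4.
Then T(6) = 170.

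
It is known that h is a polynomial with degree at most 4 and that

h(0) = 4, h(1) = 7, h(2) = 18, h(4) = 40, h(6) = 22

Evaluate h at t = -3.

Write h(t) = at^4 + bt³ + ct² + dt + e; the 5 given values yield a linear system in the 5 coefficients.
Solving, the leading coefficient vanishes, and h(t) = -t³ + 7t² - 3t + 4.
Then h(-3) = 103.

103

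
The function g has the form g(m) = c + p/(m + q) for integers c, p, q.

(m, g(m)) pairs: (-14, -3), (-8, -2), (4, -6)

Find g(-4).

(g(m) − c)(m + q) = p for each data point; the three points give a linear system in c and q, then p follows.
Solving: c = -4, q = 2, p = -12, so g(m) = -4 − 12/(m + 2).
Then g(-4) = -4 − 12/(-2) = 2.

2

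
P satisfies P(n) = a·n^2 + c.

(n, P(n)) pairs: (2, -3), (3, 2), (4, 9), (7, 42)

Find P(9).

From P(2) = -3 and P(3) = 2: 4a + c = -3 and 9a + c = 2.
Subtracting: 5a = 5, so a = 1; then c = -3 − 1·4 = -7.
So P(n) = 1n² − 7, and P(9) = 74.

74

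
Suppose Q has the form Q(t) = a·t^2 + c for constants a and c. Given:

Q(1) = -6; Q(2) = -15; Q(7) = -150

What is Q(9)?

From Q(1) = -6 and Q(2) = -15: 1a + c = -6 and 4a + c = -15.
Subtracting: 3a = -9, so a = -3; then c = -6 − (-3)·1 = -3.
So Q(t) = -3t² − 3, and Q(9) = -246.

-246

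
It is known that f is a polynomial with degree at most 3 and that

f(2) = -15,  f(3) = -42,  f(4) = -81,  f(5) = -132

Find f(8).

Write f(m) = am³ + bm² + cm + d; the 4 given values yield a linear system in the 4 coefficients.
Solving, the leading coefficient vanishes, and f(m) = -6m² + 3m + 3.
Then f(8) = -357.

-357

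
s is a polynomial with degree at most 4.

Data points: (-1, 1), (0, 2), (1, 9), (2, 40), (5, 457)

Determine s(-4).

-146

Write s(t) = at^4 + bt³ + ct² + dt + e; the 5 given values yield a linear system in the 5 coefficients.
Solving, the leading coefficient vanishes, and s(t) = 3t³ + 3t² + t + 2.
Then s(-4) = -146.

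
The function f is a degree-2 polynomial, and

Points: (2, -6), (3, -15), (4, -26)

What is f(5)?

Write f(x) = ax² + bx + c; the 3 given values yield a linear system in the 3 coefficients.
Solving, f(x) = -x² - 4x + 6.
Then f(5) = -39.

-39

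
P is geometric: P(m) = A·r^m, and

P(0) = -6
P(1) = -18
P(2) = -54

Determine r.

Consecutive ratio: -18/(-6) = 3, and -54/(-18) = 3, so r = 3.
Then A·3^0 = -6 gives A = -6, and P(m) = -6·3^m.

3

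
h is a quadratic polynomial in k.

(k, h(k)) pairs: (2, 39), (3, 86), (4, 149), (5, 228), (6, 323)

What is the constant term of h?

-7

First differences: 47, 63, 79, 95. Second differences: 16, 16, 16.
Level-2 differences are constant, so h has degree 2.
Fitting a degree-2 polynomial gives h(k) = 8k² + 7k - 7.
The constant term is h(0) = -7.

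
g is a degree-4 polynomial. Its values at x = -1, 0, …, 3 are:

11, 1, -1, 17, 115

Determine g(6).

2209

Write g(x) = ax^4 + bx³ + cx² + dx + e; the 5 given values yield a linear system in the 5 coefficients.
Solving, g(x) = 2x^4 - 2x³ + 2x² - 4x + 1.
Then g(6) = 2209.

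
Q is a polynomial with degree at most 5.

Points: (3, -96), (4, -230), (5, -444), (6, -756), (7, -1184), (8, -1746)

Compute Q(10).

-3344

First differences: -134, -214, -312, -428, -562. Second differences: -80, -98, -116, -134. Third differences: -18, -18, -18.
Level-3 differences are constant, so Q has degree 3.
Fitting a degree-3 polynomial gives Q(n) = -3n³ - 4n² + 5n + 6.
Then Q(10) = -3344.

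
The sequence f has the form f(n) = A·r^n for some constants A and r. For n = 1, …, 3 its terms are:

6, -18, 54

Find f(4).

Consecutive ratio: -18/6 = -3, and 54/(-18) = -3, so r = -3.
Then A·(-3)^1 = 6 gives A = -2, and f(n) = -2·(-3)^n.
f(4) = -2·(-3)^4 = -162.

-162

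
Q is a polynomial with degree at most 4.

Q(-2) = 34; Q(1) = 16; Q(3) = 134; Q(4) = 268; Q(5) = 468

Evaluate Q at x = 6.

Write Q(x) = ax^4 + bx³ + cx² + dx + e; the 5 given values yield a linear system in the 5 coefficients.
Solving, the leading coefficient vanishes, and Q(x) = 2x³ + 9x² - 3x + 8.
Then Q(6) = 746.

746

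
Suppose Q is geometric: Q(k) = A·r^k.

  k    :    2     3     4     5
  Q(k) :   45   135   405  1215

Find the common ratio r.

3

Consecutive ratio: 135/45 = 3, and 405/135 = 3, so r = 3.
Then A·3^2 = 45 gives A = 5, and Q(k) = 5·3^k.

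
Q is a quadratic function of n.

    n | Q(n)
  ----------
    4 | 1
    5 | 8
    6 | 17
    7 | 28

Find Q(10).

Write Q(n) = an² + bn + c; the 4 given values yield a linear system in the 3 coefficients.
Solving, Q(n) = n² - 2n - 7.
Then Q(10) = 73.

73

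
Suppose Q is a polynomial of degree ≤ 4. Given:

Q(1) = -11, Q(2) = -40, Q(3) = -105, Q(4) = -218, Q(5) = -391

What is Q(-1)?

First differences: -29, -65, -113, -173. Second differences: -36, -48, -60. Third differences: -12, -12.
Level-3 differences are constant, so Q has degree 3.
Fitting a degree-3 polynomial gives Q(n) = -2n³ - 6n² + 3n - 6.
Then Q(-1) = -13.

-13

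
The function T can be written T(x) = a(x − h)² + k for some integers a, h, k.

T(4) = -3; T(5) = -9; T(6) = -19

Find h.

First differences -6, -10; second difference -4 = 2a, so a = -2.
Expanding, the x-coefficient is −2ah = 4h; matching it to the data gives h = 3, and then k = -1.
So T(x) = -2(x − 3)² − 1.
Hence h = 3.

3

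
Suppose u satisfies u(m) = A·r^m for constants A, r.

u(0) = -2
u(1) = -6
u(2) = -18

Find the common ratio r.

Consecutive ratio: -6/(-2) = 3, and -18/(-6) = 3, so r = 3.
Then A·3^0 = -2 gives A = -2, and u(m) = -2·3^m.

3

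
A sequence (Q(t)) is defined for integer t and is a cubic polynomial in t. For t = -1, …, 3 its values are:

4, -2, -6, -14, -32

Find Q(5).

Write Q(t) = at³ + bt² + ct + d; the 5 given values yield a linear system in the 4 coefficients.
Solving, Q(t) = -t³ + t² - 4t - 2.
Then Q(5) = -122.

-122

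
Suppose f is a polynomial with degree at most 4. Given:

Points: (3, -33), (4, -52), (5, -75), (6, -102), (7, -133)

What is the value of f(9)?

-207

First differences: -19, -23, -27, -31. Second differences: -4, -4, -4.
Level-2 differences are constant, so f has degree 2.
Fitting a degree-2 polynomial gives f(n) = -2n² - 5n.
Then f(9) = -207.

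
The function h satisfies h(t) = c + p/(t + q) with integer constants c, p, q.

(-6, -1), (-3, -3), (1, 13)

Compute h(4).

(h(t) − c)(t + q) = p for each data point; the three points give a linear system in c and q, then p follows.
Solving: c = 1, q = 0, p = 12, so h(t) = 1 + 12/(t + 0).
Then h(4) = 1 + 12/4 = 4.

4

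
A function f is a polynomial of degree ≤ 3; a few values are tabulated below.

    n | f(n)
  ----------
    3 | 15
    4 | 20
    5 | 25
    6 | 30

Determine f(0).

First differences: 5, 5, 5.
Level-1 differences are constant, so f has degree 1.
Fitting a degree-1 polynomial gives f(n) = 5n.
Then f(0) = 0.

0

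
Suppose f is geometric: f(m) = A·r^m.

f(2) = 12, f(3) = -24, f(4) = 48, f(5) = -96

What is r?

-2

Consecutive ratio: -24/12 = -2, and 48/(-24) = -2, so r = -2.
Then A·(-2)^2 = 12 gives A = 3, and f(m) = 3·(-2)^m.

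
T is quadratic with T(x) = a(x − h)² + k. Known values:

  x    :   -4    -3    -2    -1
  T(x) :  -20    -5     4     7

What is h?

-1

First differences 15, 9, 3; second difference -6 = 2a, so a = -3.
Expanding, the x-coefficient is −2ah = 6h; matching it to the data gives h = -1, and then k = 7.
So T(x) = -3(x + 1)² + 7.
Hence h = -1.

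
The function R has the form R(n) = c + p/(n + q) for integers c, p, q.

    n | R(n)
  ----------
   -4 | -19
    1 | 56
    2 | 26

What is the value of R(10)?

2

(R(n) − c)(n + q) = p for each data point; the three points give a linear system in c and q, then p follows.
Solving: c = -4, q = 0, p = 60, so R(n) = -4 + 60/(n + 0).
Then R(10) = -4 + 60/10 = 2.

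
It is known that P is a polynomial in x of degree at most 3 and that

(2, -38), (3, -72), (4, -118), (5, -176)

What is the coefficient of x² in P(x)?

First differences: -34, -46, -58. Second differences: -12, -12.
Level-2 differences are constant, so P has degree 2.
Fitting a degree-2 polynomial gives P(x) = -6x² - 4x - 6.
The coefficient of x² is -6.

-6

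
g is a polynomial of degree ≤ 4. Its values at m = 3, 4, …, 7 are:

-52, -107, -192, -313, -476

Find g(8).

First differences: -55, -85, -121, -163. Second differences: -30, -36, -42. Third differences: -6, -6.
Level-3 differences are constant, so g has degree 3.
Fitting a degree-3 polynomial gives g(m) = -m³ - 3m² + 3m - 7.
Then g(8) = -687.

-687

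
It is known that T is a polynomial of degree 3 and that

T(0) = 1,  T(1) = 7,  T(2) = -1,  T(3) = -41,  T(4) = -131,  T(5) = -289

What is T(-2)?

First differences: 6, -8, -40, -90, -158. Second differences: -14, -32, -50, -68. Third differences: -18, -18, -18.
Level-3 differences are constant, so T has degree 3.
Fitting a degree-3 polynomial gives T(t) = -3t³ + 2t² + 7t + 1.
Then T(-2) = 19.

19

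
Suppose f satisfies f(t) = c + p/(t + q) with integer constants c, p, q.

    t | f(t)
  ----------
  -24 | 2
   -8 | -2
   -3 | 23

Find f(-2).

13

(f(t) − c)(t + q) = p for each data point; the three points give a linear system in c and q, then p follows.
Solving: c = 3, q = 4, p = 20, so f(t) = 3 + 20/(t + 4).
Then f(-2) = 3 + 20/2 = 13.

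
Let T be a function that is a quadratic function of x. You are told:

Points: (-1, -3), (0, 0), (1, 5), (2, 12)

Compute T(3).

First differences: 3, 5, 7. Second differences: 2, 2.
Level-2 differences are constant, so T has degree 2.
Extending the table by one column gives the next first difference 9, so T(3) = 12 + 9 = 21.

21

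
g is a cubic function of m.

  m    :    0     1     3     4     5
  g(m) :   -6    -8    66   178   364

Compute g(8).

Write g(m) = am³ + bm² + cm + d; the 5 given values yield a linear system in the 4 coefficients.
Solving, g(m) = 3m³ + m² - 6m - 6.
Then g(8) = 1546.

1546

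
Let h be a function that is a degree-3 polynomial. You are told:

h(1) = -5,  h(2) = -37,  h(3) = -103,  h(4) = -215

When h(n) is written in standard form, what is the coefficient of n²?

Write h(n) = an³ + bn² + cn + d; the 4 given values yield a linear system in the 4 coefficients.
Solving, h(n) = -2n³ - 5n² - 3n + 5.
The coefficient of n² is -5.

-5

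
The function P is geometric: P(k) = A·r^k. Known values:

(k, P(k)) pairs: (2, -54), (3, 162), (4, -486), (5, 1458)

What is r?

-3

Consecutive ratio: 162/(-54) = -3, and -486/162 = -3, so r = -3.
Then A·(-3)^2 = -54 gives A = -6, and P(k) = -6·(-3)^k.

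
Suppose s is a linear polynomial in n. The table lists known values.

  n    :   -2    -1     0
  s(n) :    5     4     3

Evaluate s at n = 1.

Write s(n) = an + b; the 3 given values yield a linear system in the 2 coefficients.
Solving, s(n) = -n + 3.
Then s(1) = 2.

2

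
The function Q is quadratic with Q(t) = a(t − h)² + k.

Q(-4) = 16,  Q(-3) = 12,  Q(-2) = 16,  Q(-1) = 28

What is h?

First differences -4, 4, 12; second difference 8 = 2a, so a = 4.
Expanding, the t-coefficient is −2ah = -8h; matching it to the data gives h = -3, and then k = 12.
So Q(t) = 4(t + 3)² + 12.
Hence h = -3.

-3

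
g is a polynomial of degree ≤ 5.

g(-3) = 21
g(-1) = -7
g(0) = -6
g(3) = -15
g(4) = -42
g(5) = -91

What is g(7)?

-279

Write g(n) = an^5 + bn^4 + cn³ + dn² + en + p; the 6 given values yield a linear system in the 6 coefficients.
Solving, the top 2 coefficients vanish, and g(n) = -n³ + n² + 3n - 6.
Then g(7) = -279.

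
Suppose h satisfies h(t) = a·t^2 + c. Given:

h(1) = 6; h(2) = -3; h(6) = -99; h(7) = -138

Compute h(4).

-39

From h(1) = 6 and h(2) = -3: 1a + c = 6 and 4a + c = -3.
Subtracting: 3a = -9, so a = -3; then c = 6 − (-3)·1 = 9.
So h(t) = -3t² + 9, and h(4) = -39.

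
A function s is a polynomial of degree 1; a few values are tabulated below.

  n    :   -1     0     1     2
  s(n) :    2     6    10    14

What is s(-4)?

Write s(n) = an + b; the 4 given values yield a linear system in the 2 coefficients.
Solving, s(n) = 4n + 6.
Then s(-4) = -10.

-10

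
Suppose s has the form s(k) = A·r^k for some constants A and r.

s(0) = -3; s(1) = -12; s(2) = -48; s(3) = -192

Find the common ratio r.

4

Consecutive ratio: -12/(-3) = 4, and -48/(-12) = 4, so r = 4.
Then A·4^0 = -3 gives A = -3, and s(k) = -3·4^k.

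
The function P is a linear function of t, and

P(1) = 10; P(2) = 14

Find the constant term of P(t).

Write P(t) = at + b; the 2 given values yield a linear system in the 2 coefficients.
Solving, P(t) = 4t + 6.
The constant term is P(0) = 6.

6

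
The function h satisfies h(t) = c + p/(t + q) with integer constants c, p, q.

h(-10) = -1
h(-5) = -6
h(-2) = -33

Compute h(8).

(h(t) − c)(t + q) = p for each data point; the three points give a linear system in c and q, then p follows.
Solving: c = 3, q = 1, p = 36, so h(t) = 3 + 36/(t + 1).
Then h(8) = 3 + 36/9 = 7.

7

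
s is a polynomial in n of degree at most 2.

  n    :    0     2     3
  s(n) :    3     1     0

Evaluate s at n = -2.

5

Write s(n) = an² + bn + c; the 3 given values yield a linear system in the 3 coefficients.
Solving, the leading coefficient vanishes, and s(n) = -n + 3.
Then s(-2) = 5.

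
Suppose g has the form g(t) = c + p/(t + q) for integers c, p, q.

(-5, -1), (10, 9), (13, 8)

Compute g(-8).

1

(g(t) − c)(t + q) = p for each data point; the three points give a linear system in c and q, then p follows.
Solving: c = 5, q = -1, p = 36, so g(t) = 5 + 36/(t − 1).
Then g(-8) = 5 + 36/(-9) = 1.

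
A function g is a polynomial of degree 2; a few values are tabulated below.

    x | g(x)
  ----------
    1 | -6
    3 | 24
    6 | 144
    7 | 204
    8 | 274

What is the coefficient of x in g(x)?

Write g(x) = ax² + bx + c; the 5 given values yield a linear system in the 3 coefficients.
Solving, g(x) = 5x² - 5x - 6.
The coefficient of x is -5.

-5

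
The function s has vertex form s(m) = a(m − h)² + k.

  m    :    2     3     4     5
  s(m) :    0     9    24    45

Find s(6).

72

First differences 9, 15, 21; second difference 6 = 2a, so a = 3.
Expanding, the m-coefficient is −2ah = -6h; matching it to the data gives h = 1, and then k = -3.
So s(m) = 3(m − 1)² − 3.
s(6) = 3·5² − 3 = 72.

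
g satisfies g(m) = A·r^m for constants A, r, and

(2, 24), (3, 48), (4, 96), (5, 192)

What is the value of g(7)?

Consecutive ratio: 48/24 = 2, and 96/48 = 2, so r = 2.
Then A·2^2 = 24 gives A = 6, and g(m) = 6·2^m.
g(7) = 6·2^7 = 768.

768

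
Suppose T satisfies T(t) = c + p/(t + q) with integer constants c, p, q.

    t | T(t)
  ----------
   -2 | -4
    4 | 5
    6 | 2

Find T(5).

3

(T(t) − c)(t + q) = p for each data point; the three points give a linear system in c and q, then p follows.
Solving: c = -1, q = -2, p = 12, so T(t) = -1 + 12/(t − 2).
Then T(5) = -1 + 12/3 = 3.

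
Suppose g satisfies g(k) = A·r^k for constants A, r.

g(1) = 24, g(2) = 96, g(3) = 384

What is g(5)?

Consecutive ratio: 96/24 = 4, and 384/96 = 4, so r = 4.
Then A·4^1 = 24 gives A = 6, and g(k) = 6·4^k.
g(5) = 6·4^5 = 6144.

6144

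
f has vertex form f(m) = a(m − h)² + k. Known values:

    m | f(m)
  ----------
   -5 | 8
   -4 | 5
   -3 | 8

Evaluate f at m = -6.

17

First differences -3, 3; second difference 6 = 2a, so a = 3.
Expanding, the m-coefficient is −2ah = -6h; matching it to the data gives h = -4, and then k = 5.
So f(m) = 3(m + 4)² + 5.
f(-6) = 3·(-2)² + 5 = 17.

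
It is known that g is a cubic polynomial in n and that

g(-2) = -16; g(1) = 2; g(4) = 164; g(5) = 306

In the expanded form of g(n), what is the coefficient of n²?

2

Write g(n) = an³ + bn² + cn + d; the 4 given values yield a linear system in the 4 coefficients.
Solving, g(n) = 2n³ + 2n² + 2n - 4.
The coefficient of n² is 2.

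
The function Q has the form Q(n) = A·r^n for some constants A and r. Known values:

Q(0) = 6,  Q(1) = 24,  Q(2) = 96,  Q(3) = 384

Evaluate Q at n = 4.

Consecutive ratio: 24/6 = 4, and 96/24 = 4, so r = 4.
Then A·4^0 = 6 gives A = 6, and Q(n) = 6·4^n.
Q(4) = 6·4^4 = 1536.

1536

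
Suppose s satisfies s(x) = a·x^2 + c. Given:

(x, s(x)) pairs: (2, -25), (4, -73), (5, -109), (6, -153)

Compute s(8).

-265

From s(2) = -25 and s(4) = -73: 4a + c = -25 and 16a + c = -73.
Subtracting: 12a = -48, so a = -4; then c = -25 − (-4)·4 = -9.
So s(x) = -4x² − 9, and s(8) = -265.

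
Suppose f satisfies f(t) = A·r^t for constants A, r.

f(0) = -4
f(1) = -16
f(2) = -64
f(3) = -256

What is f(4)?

-1024

Consecutive ratio: -16/(-4) = 4, and -64/(-16) = 4, so r = 4.
Then A·4^0 = -4 gives A = -4, and f(t) = -4·4^t.
f(4) = -4·4^4 = -1024.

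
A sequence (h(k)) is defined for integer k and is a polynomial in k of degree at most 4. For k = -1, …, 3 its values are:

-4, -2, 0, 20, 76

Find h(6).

640

First differences: 2, 2, 20, 56. Second differences: 0, 18, 36. Third differences: 18, 18.
Level-3 differences are constant, so h has degree 3.
Fitting a degree-3 polynomial gives h(k) = 3k³ - k - 2.
Then h(6) = 640.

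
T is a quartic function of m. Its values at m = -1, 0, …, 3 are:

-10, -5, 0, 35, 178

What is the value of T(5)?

Write T(m) = am^4 + bm³ + cm² + dm + e; the 5 given values yield a linear system in the 5 coefficients.
Solving, T(m) = 2m^4 + m³ - 2m² + 4m - 5.
Then T(5) = 1340.

1340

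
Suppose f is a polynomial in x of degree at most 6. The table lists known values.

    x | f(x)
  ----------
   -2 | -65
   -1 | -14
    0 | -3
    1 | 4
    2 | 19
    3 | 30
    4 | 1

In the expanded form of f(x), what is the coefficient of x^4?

First differences: 51, 11, 7, 15, 11, -29. Second differences: -40, -4, 8, -4, -40. Third differences: 36, 12, -12, -36. Fourth differences: -24, -24, -24.
Level-4 differences are constant, so f has degree 4.
Fitting a degree-4 polynomial gives f(x) = -x^4 + 4x³ - x² + 5x - 3.
The coefficient of x^4 is -1.

-1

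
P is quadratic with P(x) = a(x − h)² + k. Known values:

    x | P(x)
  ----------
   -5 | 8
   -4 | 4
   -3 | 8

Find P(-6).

20

First differences -4, 4; second difference 8 = 2a, so a = 4.
Expanding, the x-coefficient is −2ah = -8h; matching it to the data gives h = -4, and then k = 4.
So P(x) = 4(x + 4)² + 4.
P(-6) = 4·(-2)² + 4 = 20.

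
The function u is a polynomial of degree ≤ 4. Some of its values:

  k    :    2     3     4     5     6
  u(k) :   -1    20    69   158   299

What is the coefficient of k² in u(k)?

-4

First differences: 21, 49, 89, 141. Second differences: 28, 40, 52. Third differences: 12, 12.
Level-3 differences are constant, so u has degree 3.
Fitting a degree-3 polynomial gives u(k) = 2k³ - 4k² + 3k - 7.
The coefficient of k² is -4.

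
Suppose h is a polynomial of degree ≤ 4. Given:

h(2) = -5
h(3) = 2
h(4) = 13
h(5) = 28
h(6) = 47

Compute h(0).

First differences: 7, 11, 15, 19. Second differences: 4, 4, 4.
Level-2 differences are constant, so h has degree 2.
Fitting a degree-2 polynomial gives h(t) = 2t² - 3t - 7.
Then h(0) = -7.

-7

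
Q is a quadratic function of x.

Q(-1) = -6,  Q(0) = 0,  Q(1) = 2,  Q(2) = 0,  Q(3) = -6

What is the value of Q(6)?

First differences: 6, 2, -2, -6. Second differences: -4, -4, -4.
Level-2 differences are constant, so Q has degree 2.
Fitting a degree-2 polynomial gives Q(x) = -2x² + 4x.
Then Q(6) = -48.

-48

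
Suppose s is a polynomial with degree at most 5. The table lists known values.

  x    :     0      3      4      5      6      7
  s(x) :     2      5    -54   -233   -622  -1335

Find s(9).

-4309

Write s(x) = ax^5 + bx^4 + cx³ + dx² + ex + p; the 6 given values yield a linear system in the 6 coefficients.
Solving, the leading coefficient vanishes, and s(x) = -x^4 + 3x³ + x² - 2x + 2.
Then s(9) = -4309.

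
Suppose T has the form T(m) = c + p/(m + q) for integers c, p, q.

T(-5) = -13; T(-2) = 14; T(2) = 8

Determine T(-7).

-1

(T(m) − c)(m + q) = p for each data point; the three points give a linear system in c and q, then p follows.
Solving: c = 5, q = 4, p = 18, so T(m) = 5 + 18/(m + 4).
Then T(-7) = 5 + 18/(-3) = -1.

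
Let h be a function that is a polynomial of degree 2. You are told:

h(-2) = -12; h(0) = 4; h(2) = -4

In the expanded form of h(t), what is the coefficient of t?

2

Write h(t) = at² + bt + c; the 3 given values yield a linear system in the 3 coefficients.
Solving, h(t) = -3t² + 2t + 4.
The coefficient of t is 2.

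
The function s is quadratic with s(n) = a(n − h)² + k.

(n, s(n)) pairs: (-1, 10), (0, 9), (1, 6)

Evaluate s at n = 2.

1

First differences -1, -3; second difference -2 = 2a, so a = -1.
Expanding, the n-coefficient is −2ah = 2h; matching it to the data gives h = -1, and then k = 10.
So s(n) = -1(n + 1)² + 10.
s(2) = -1·3² + 10 = 1.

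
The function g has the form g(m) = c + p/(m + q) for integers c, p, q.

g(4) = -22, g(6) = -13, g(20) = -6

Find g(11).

(g(m) − c)(m + q) = p for each data point; the three points give a linear system in c and q, then p follows.
Solving: c = -4, q = -2, p = -36, so g(m) = -4 − 36/(m − 2).
Then g(11) = -4 − 36/9 = -8.

-8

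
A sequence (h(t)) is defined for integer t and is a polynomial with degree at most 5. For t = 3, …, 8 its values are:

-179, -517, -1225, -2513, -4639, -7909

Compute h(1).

Write h(t) = at^5 + bt^4 + ct³ + dt² + et + p; the 6 given values yield a linear system in the 6 coefficients.
Solving, the leading coefficient vanishes, and h(t) = -2t^4 + t³ - 3t² - 4t - 5.
Then h(1) = -13.

-13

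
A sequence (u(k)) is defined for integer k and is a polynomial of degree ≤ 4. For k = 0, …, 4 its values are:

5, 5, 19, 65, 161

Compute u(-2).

First differences: 0, 14, 46, 96. Second differences: 14, 32, 50. Third differences: 18, 18.
Level-3 differences are constant, so u has degree 3.
Fitting a degree-3 polynomial gives u(k) = 3k³ - 2k² - k + 5.
Then u(-2) = -25.

-25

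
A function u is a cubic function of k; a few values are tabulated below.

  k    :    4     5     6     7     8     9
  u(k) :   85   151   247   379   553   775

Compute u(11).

First differences: 66, 96, 132, 174, 222. Second differences: 30, 36, 42, 48. Third differences: 6, 6, 6.
Level-3 differences are constant, so u has degree 3.
Fitting a degree-3 polynomial gives u(k) = k³ + 5k + 1.
Then u(11) = 1387.

1387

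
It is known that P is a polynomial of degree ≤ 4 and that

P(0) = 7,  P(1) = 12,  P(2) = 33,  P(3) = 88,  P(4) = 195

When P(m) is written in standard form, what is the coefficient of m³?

First differences: 5, 21, 55, 107. Second differences: 16, 34, 52. Third differences: 18, 18.
Level-3 differences are constant, so P has degree 3.
Fitting a degree-3 polynomial gives P(m) = 3m³ - m² + 3m + 7.
The coefficient of m³ is 3.

3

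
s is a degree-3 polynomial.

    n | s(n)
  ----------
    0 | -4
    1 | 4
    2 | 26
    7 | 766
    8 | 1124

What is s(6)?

494

Write s(n) = an³ + bn² + cn + d; the 5 given values yield a linear system in the 4 coefficients.
Solving, s(n) = 2n³ + n² + 5n - 4.
Then s(6) = 494.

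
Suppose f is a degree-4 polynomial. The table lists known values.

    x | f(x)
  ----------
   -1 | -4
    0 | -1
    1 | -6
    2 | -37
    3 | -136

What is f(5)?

-826

Write f(x) = ax^4 + bx³ + cx² + dx + e; the 5 given values yield a linear system in the 5 coefficients.
Solving, f(x) = -x^4 - x³ - 3x² - 1.
Then f(5) = -826.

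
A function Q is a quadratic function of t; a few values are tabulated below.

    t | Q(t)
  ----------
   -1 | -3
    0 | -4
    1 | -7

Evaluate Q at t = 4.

Write Q(t) = at² + bt + c; the 3 given values yield a linear system in the 3 coefficients.
Solving, Q(t) = -t² - 2t - 4.
Then Q(4) = -28.

-28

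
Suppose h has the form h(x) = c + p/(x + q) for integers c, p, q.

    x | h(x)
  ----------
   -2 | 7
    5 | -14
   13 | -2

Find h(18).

-1

(h(x) − c)(x + q) = p for each data point; the three points give a linear system in c and q, then p follows.
Solving: c = 1, q = -3, p = -30, so h(x) = 1 − 30/(x − 3).
Then h(18) = 1 − 30/15 = -1.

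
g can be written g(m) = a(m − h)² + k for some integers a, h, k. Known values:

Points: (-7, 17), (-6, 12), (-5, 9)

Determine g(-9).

33

First differences -5, -3; second difference 2 = 2a, so a = 1.
Expanding, the m-coefficient is −2ah = -2h; matching it to the data gives h = -4, and then k = 8.
So g(m) = 1(m + 4)² + 8.
g(-9) = 1·(-5)² + 8 = 33.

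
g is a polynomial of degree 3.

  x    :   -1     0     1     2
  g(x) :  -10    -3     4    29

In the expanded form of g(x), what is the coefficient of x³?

3

Write g(x) = ax³ + bx² + cx + d; the 4 given values yield a linear system in the 4 coefficients.
Solving, g(x) = 3x³ + 4x - 3.
The coefficient of x³ is 3.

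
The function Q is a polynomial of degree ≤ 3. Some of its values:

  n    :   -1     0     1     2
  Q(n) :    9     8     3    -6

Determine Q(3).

-19

Write Q(n) = an³ + bn² + cn + d; the 4 given values yield a linear system in the 4 coefficients.
Solving, the leading coefficient vanishes, and Q(n) = -2n² - 3n + 8.
Then Q(3) = -19.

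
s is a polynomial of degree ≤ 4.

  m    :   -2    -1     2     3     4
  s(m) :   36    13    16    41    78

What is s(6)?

188

Write s(m) = am^4 + bm³ + cm² + dm + e; the 5 given values yield a linear system in the 5 coefficients.
Solving, the top 2 coefficients vanish, and s(m) = 6m² - 5m + 2.
Then s(6) = 188.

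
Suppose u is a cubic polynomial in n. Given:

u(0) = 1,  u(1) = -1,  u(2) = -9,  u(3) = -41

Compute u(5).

-249

Write u(n) = an³ + bn² + cn + d; the 4 given values yield a linear system in the 4 coefficients.
Solving, u(n) = -3n³ + 6n² - 5n + 1.
Then u(5) = -249.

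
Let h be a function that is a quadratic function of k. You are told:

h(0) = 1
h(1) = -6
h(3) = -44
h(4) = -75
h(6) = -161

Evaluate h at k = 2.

Write h(k) = ak² + bk + c; the 5 given values yield a linear system in the 3 coefficients.
Solving, h(k) = -4k² - 3k + 1.
Then h(2) = -21.

-21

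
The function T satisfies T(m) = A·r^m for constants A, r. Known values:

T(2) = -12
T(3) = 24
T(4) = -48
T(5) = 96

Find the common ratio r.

Consecutive ratio: 24/(-12) = -2, and -48/24 = -2, so r = -2.
Then A·(-2)^2 = -12 gives A = -3, and T(m) = -3·(-2)^m.

-2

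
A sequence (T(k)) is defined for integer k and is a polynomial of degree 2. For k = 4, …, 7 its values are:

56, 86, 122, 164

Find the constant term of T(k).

-4

First differences: 30, 36, 42. Second differences: 6, 6.
Level-2 differences are constant, so T has degree 2.
Fitting a degree-2 polynomial gives T(k) = 3k² + 3k - 4.
The constant term is T(0) = -4.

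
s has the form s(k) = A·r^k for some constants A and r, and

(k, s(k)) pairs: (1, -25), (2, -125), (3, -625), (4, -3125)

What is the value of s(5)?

Consecutive ratio: -125/(-25) = 5, and -625/(-125) = 5, so r = 5.
Then A·5^1 = -25 gives A = -5, and s(k) = -5·5^k.
s(5) = -5·5^5 = -15625.

-15625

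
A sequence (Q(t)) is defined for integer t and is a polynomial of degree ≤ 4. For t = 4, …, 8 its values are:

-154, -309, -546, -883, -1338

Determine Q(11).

-3591

First differences: -155, -237, -337, -455. Second differences: -82, -100, -118. Third differences: -18, -18.
Level-3 differences are constant, so Q has degree 3.
Fitting a degree-3 polynomial gives Q(t) = -3t³ + 4t² - 8t + 6.
Then Q(11) = -3591.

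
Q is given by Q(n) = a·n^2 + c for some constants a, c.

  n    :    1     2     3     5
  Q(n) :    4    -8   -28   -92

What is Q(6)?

From Q(1) = 4 and Q(2) = -8: 1a + c = 4 and 4a + c = -8.
Subtracting: 3a = -12, so a = -4; then c = 4 − (-4)·1 = 8.
So Q(n) = -4n² + 8, and Q(6) = -136.

-136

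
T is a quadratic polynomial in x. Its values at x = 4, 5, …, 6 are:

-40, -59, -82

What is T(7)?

-109

Write T(x) = ax² + bx + c; the 3 given values yield a linear system in the 3 coefficients.
Solving, T(x) = -2x² - x - 4.
Then T(7) = -109.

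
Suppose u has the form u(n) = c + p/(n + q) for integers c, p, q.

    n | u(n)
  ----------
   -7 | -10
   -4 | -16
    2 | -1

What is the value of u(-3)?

(u(n) − c)(n + q) = p for each data point; the three points give a linear system in c and q, then p follows.
Solving: c = -6, q = 2, p = 20, so u(n) = -6 + 20/(n + 2).
Then u(-3) = -6 + 20/(-1) = -26.

-26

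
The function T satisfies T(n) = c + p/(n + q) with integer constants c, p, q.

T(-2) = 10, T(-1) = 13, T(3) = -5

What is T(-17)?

(T(n) − c)(n + q) = p for each data point; the three points give a linear system in c and q, then p follows.
Solving: c = 4, q = -1, p = -18, so T(n) = 4 − 18/(n − 1).
Then T(-17) = 4 − 18/(-18) = 5.

5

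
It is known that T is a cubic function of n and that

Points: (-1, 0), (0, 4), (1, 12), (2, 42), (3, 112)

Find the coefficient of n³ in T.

3

First differences: 4, 8, 30, 70. Second differences: 4, 22, 40. Third differences: 18, 18.
Level-3 differences are constant, so T has degree 3.
Fitting a degree-3 polynomial gives T(n) = 3n³ + 2n² + 3n + 4.
The coefficient of n³ is 3.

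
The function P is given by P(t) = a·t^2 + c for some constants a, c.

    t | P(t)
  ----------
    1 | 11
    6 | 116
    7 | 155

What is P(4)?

56

From P(1) = 11 and P(6) = 116: 1a + c = 11 and 36a + c = 116.
Subtracting: 35a = 105, so a = 3; then c = 11 − 3·1 = 8.
So P(t) = 3t² + 8, and P(4) = 56.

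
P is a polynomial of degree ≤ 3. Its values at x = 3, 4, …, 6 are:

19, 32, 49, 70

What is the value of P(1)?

5

First differences: 13, 17, 21. Second differences: 4, 4.
Level-2 differences are constant, so P has degree 2.
Fitting a degree-2 polynomial gives P(x) = 2x² - x + 4.
Then P(1) = 5.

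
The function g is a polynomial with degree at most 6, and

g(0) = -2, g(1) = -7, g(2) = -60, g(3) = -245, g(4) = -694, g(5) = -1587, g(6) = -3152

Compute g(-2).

-40

Write g(t) = at^6 + bt^5 + ct^4 + dt³ + et² + pt + q; the 7 given values yield a linear system in the 7 coefficients.
Solving, the top 2 coefficients vanish, and g(t) = -2t^4 - 2t³ - 4t² + 3t - 2.
Then g(-2) = -40.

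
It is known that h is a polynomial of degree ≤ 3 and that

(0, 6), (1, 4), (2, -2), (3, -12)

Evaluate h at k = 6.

-66

First differences: -2, -6, -10. Second differences: -4, -4.
Level-2 differences are constant, so h has degree 2.
Fitting a degree-2 polynomial gives h(k) = -2k² + 6.
Then h(6) = -66.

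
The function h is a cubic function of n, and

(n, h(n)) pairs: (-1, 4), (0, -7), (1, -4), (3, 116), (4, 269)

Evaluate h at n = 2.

31

Write h(n) = an³ + bn² + cn + d; the 5 given values yield a linear system in the 4 coefficients.
Solving, h(n) = 3n³ + 7n² - 7n - 7.
Then h(2) = 31.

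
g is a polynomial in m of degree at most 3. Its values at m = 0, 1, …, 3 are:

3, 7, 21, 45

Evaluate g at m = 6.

177

First differences: 4, 14, 24. Second differences: 10, 10.
Level-2 differences are constant, so g has degree 2.
Fitting a degree-2 polynomial gives g(m) = 5m² - m + 3.
Then g(6) = 177.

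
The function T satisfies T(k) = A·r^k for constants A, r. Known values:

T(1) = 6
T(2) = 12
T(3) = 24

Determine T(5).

96

Consecutive ratio: 12/6 = 2, and 24/12 = 2, so r = 2.
Then A·2^1 = 6 gives A = 3, and T(k) = 3·2^k.
T(5) = 3·2^5 = 96.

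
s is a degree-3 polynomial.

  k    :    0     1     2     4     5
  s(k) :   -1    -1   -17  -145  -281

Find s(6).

-481

Write s(k) = ak³ + bk² + ck + d; the 5 given values yield a linear system in the 4 coefficients.
Solving, s(k) = -2k³ - 2k² + 4k - 1.
Then s(6) = -481.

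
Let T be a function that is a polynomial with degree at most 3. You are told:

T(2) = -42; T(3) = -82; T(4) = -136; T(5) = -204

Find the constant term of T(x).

First differences: -40, -54, -68. Second differences: -14, -14.
Level-2 differences are constant, so T has degree 2.
Fitting a degree-2 polynomial gives T(x) = -7x² - 5x - 4.
The constant term is T(0) = -4.

-4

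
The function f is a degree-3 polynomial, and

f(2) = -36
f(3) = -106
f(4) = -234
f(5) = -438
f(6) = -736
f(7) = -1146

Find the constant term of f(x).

Write f(x) = ax³ + bx² + cx + d; the 6 given values yield a linear system in the 4 coefficients.
Solving, f(x) = -3x³ - 2x² - 3x + 2.
The constant term is f(0) = 2.

2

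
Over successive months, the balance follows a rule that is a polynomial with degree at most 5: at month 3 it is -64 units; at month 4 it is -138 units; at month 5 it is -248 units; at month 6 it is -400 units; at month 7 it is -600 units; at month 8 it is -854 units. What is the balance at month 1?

0

Write the value at t as T(t).
First differences: -74, -110, -152, -200, -254. Second differences: -36, -42, -48, -54. Third differences: -6, -6, -6.
Level-3 differences are constant, so T has degree 3.
Fitting a degree-3 polynomial gives T(t) = -t³ - 6t² + 5t + 2.
Then T(1) = 0.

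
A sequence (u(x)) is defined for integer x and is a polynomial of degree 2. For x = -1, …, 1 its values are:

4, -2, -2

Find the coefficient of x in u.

-3

Write u(x) = ax² + bx + c; the 3 given values yield a linear system in the 3 coefficients.
Solving, u(x) = 3x² - 3x - 2.
The coefficient of x is -3.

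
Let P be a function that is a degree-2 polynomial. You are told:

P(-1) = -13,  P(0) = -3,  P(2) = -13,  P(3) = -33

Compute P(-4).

Write P(k) = ak² + bk + c; the 4 given values yield a linear system in the 3 coefficients.
Solving, P(k) = -5k² + 5k - 3.
Then P(-4) = -103.

-103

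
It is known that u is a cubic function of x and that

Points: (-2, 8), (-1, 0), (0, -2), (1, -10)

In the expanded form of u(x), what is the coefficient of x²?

Write u(x) = ax³ + bx² + cx + d; the 4 given values yield a linear system in the 4 coefficients.
Solving, u(x) = -2x³ - 3x² - 3x - 2.
The coefficient of x² is -3.

-3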